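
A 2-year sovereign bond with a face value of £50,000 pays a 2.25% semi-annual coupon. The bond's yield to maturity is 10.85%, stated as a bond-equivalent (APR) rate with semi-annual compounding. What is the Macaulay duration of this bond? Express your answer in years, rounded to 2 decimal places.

1.96 years

Periodic yield y = 0.05425. Discount each cash flow and weight by its period:
  t   CF        PV=CF/(1+0.05425)^t    t·PV
  1       562.50       533.5547       533.5547
  2       562.50       506.0988     1,012.1976
  3       562.50       480.0558     1,440.1673
  4    50,562.50    40,931.1645   163,724.6579
  Σ                 42,450.8737   166,710.5774
Price P = Σ PV = 42,450.8737.
Macaulay duration = Σ(t·PV) / P = 166,710.5774 / 42,450.8737 = 3.92714 half-year periods.
In years: 3.92714 / 2 = 1.96357 years.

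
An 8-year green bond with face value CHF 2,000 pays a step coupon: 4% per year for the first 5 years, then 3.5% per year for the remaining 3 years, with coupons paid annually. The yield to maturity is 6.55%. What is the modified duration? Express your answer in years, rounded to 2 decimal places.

Periodic yield y = 0.0655. First find Macaulay duration:
  t   CF        PV=CF/(1+0.0655)^t    t·PV
  1        80.00        75.0821        75.0821
  2        80.00        70.4666       140.9331
  3        80.00        66.1347       198.4042
  4        80.00        62.0692       248.2768
  5        80.00        58.2536       291.2680
  6        70.00        47.8385       287.0308
  7        70.00        44.8977       314.2837
  8     2,070.00     1,246.0708     9,968.5663
  Σ                  1,670.8131    11,523.8451
P = 1,670.8131; Macaulay duration = 11,523.8451 / 1,670.8131 = 6.89715 years.
Modified duration = D_Mac / (1 + y) = 6.89715 / 1.0655 = 6.47316 years.

6.47 years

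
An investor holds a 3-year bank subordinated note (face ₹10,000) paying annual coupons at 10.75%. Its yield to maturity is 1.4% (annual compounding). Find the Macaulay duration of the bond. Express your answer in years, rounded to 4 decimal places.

2.7513 years

Periodic yield y = 0.014. Discount each cash flow and weight by its year:
  t   CF        PV=CF/(1+0.014)^t    t·PV
  1     1,075.00     1,060.1578     1,060.1578
  2     1,075.00     1,045.5205     2,091.0410
  3    11,075.00    10,622.5766    31,867.7297
  Σ                 12,728.2549    35,018.9285
Price P = Σ PV = 12,728.2549.
Macaulay duration = Σ(t·PV) / P = 35,018.9285 / 12,728.2549 = 2.75127 years.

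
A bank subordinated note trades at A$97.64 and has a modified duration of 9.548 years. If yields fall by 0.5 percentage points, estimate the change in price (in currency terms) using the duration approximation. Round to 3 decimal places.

Duration approximation: ΔP/P ≈ -D_mod · Δy = -9.548 × (-0.005) = +0.047740.
ΔP ≈ 97.64 × (+0.047740) = +4.6613336.

+A$4.661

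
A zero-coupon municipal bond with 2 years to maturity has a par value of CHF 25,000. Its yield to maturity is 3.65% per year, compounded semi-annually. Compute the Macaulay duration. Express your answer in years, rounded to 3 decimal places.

2.000 years

A zero-coupon bond has a single cash flow at maturity, so its Macaulay duration equals its maturity: 2 years.
(Equivalently: 4 semi-annual periods ÷ 2 = 2 years.)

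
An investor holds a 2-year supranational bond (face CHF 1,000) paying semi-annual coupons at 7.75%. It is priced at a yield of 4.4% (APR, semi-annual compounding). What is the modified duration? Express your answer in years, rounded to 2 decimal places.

1.85 years

Periodic yield y = 0.022. First find Macaulay duration:
  t   CF        PV=CF/(1+0.022)^t    t·PV
  1        38.75        37.9159        37.9159
  2        38.75        37.0997        74.1993
  3        38.75        36.3010       108.9031
  4     1,038.75       952.1546     3,808.6183
  Σ                  1,063.4711     4,029.6365
P = 1,063.4711; Macaulay duration = 4,029.6365 / 1,063.4711 = 3.78914 half-year periods = 1.89457 years.
Modified duration = D_Mac / (1 + y) = 1.89457 / 1.022 = 1.85378 years.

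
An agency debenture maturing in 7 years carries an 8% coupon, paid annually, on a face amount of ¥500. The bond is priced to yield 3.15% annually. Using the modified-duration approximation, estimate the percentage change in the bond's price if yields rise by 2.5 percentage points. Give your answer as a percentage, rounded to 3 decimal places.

-14.080%

Periodic yield y = 0.0315. Modified duration first:
  t   CF        PV=CF/(1+0.0315)^t    t·PV
  1        40.00        38.7785        38.7785
  2        40.00        37.5943        75.1885
  3        40.00        36.4462       109.3386
  4        40.00        35.3332       141.3328
  5        40.00        34.2542       171.2710
  6        40.00        33.2081       199.2489
  7       540.00       434.6194     3,042.3360
  Σ                    650.2339     3,777.4943
P = 650.2339; D_Mac = 5.80944 yrs; D_mod = 5.80944/(1+0.0315) = 5.63203 yrs.
ΔP/P ≈ -D_mod · Δy = -5.63203 × (+0.025) = -0.140801 = -14.0801%.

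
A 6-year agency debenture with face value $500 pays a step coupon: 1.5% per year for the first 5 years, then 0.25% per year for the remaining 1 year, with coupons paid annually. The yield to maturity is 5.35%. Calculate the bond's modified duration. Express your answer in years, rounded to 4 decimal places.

5.4577 years

Periodic yield y = 0.0535. First find Macaulay duration:
  t   CF        PV=CF/(1+0.0535)^t    t·PV
  1         7.50         7.1191         7.1191
  2         7.50         6.7576        13.5152
  3         7.50         6.4144        19.2433
  4         7.50         6.0887        24.3547
  5         7.50         5.7795        28.8974
  6       501.25       366.6462     2,199.8770
  Σ                    398.8055     2,293.0067
P = 398.8055; Macaulay duration = 2,293.0067 / 398.8055 = 5.74969 years.
Modified duration = D_Mac / (1 + y) = 5.74969 / 1.0535 = 5.45770 years.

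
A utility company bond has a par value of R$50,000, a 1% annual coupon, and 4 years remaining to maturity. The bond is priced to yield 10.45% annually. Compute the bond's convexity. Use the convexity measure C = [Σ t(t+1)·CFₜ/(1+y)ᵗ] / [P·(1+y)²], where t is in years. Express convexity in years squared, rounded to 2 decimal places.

16.00

With y = 0.1045:
  t   CF        PV=CF/(1+0.1045)^t    t·PV        t(t+1)·PV
  1       500.00       452.6935       452.6935         905.3871
  2       500.00       409.8629       819.7257       2,459.1771
  3       500.00       371.0845     1,113.2536       4,453.0143
  4    50,500.00    33,933.4876   135,733.9503     678,669.7514
  Σ                 35,167.1285   138,119.6231     686,487.3299
P = 35,167.1285.
Convexity = Σ t(t+1)·PV / [P·(1+y)²] = 686,487.3299 / (35,167.1285 × 1.219920) = 16.00163.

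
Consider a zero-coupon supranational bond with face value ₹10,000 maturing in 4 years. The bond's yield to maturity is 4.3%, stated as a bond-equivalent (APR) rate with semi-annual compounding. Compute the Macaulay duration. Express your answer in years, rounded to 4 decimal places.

A zero-coupon bond has a single cash flow at maturity, so its Macaulay duration equals its maturity: 4 years.
(Equivalently: 8 semi-annual periods ÷ 2 = 4 years.)

4.0000 years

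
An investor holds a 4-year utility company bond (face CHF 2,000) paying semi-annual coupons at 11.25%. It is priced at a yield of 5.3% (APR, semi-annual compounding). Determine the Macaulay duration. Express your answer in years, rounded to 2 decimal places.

3.40 years

Periodic yield y = 0.0265. Discount each cash flow and weight by its period:
  t   CF        PV=CF/(1+0.0265)^t    t·PV
  1       112.50       109.5957       109.5957
  2       112.50       106.7664       213.5328
  3       112.50       104.0101       312.0304
  4       112.50       101.3250       405.3001
  5       112.50        98.7092       493.5461
  6       112.50        96.1610       576.9658
  7       112.50        93.6785       655.7494
  8     2,112.50     1,713.6617    13,709.2935
  Σ                  2,423.9076    16,476.0138
Price P = Σ PV = 2,423.9076.
Macaulay duration = Σ(t·PV) / P = 16,476.0138 / 2,423.9076 = 6.79729 half-year periods.
In years: 6.79729 / 2 = 3.39865 years.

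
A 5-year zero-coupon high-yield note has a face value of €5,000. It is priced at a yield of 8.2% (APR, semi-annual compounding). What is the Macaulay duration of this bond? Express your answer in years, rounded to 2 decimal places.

A zero-coupon bond has a single cash flow at maturity, so its Macaulay duration equals its maturity: 5 years.
(Equivalently: 10 semi-annual periods ÷ 2 = 5 years.)

5.00 years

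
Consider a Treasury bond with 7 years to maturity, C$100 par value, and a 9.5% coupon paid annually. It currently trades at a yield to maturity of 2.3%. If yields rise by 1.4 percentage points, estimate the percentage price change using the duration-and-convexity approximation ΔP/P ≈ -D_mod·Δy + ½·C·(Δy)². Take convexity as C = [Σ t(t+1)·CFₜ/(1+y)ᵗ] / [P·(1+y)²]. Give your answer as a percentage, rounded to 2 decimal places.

With y = 0.023:
  t   CF        PV=CF/(1+0.023)^t    t·PV        t(t+1)·PV
  1         9.50         9.2864         9.2864          18.5728
  2         9.50         9.0776        18.1553          54.4658
  3         9.50         8.8735        26.6206         106.4824
  4         9.50         8.6740        34.6961         173.4807
  5         9.50         8.4790        42.3951         254.3705
  6         9.50         8.2884        49.7303         348.1121
  7       109.50        93.3866       653.7064       5,229.6510
  Σ                    146.0656       834.5902       6,185.1353
P = 146.0656; D_Mac = 5.71380 yrs; D_mod = 5.58534 yrs; C = 40.46224.
Duration effect: -5.58534 × (+0.014) = -0.078195
Convexity effect: 0.5 × 40.46224 × (0.014)² = +0.0039653
ΔP/P ≈ -0.078195 + 0.0039653 = -0.074229 = -7.4229%.

-7.42%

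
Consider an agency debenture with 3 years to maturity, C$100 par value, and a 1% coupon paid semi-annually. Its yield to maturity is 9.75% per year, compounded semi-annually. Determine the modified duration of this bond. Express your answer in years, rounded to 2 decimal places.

2.82 years

Periodic yield y = 0.04875. First find Macaulay duration:
  t   CF        PV=CF/(1+0.04875)^t    t·PV
  1         0.50         0.4768         0.4768
  2         0.50         0.4546         0.9092
  3         0.50         0.4335         1.3004
  4         0.50         0.4133         1.6533
  5         0.50         0.3941         1.9705
  6       100.50        75.5326       453.1954
  Σ                     77.7048       459.5055
P = 77.7048; Macaulay duration = 459.5055 / 77.7048 = 5.91348 half-year periods = 2.95674 years.
Modified duration = D_Mac / (1 + y) = 2.95674 / 1.04875 = 2.81930 years.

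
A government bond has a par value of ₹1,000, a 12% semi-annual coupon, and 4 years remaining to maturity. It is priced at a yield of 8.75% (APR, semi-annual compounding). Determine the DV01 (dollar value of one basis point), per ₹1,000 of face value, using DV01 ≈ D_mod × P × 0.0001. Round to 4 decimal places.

Periodic yield y = 0.04375.
  t   CF        PV=CF/(1+0.04375)^t    t·PV
  1        60.00        57.4850        57.4850
  2        60.00        55.0755       110.1510
  3        60.00        52.7669       158.3008
  4        60.00        50.5551       202.2206
  5        60.00        48.4361       242.1803
  6        60.00        46.4058       278.4348
  7        60.00        44.4607       311.2246
  8     1,060.00       752.5476     6,020.3806
  Σ                  1,107.7327     7,380.3776
P = 1,107.7327; D_Mac = 6.66260 half-year periods = 3.33130 yrs; D_mod = 3.19166 yrs.
DV01 ≈ 3.19166 × 1,107.7327 × 0.0001 = 0.353551.

₹0.3536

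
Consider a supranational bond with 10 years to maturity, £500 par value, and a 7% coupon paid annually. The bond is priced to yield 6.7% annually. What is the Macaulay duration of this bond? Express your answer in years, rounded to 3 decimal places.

7.544 years

Periodic yield y = 0.067. Discount each cash flow and weight by its year:
  t   CF        PV=CF/(1+0.067)^t    t·PV
  1        35.00        32.8022        32.8022
  2        35.00        30.7425        61.4850
  3        35.00        28.8121        86.4363
  4        35.00        27.0029       108.0116
  5        35.00        25.3073       126.5365
  6        35.00        23.7182       142.3091
  7        35.00        22.2289       155.6020
  8        35.00        20.8330       166.6643
  9        35.00        19.5249       175.7239
  10      535.00       279.7110     2,797.1103
  Σ                    510.6830     3,852.6813
Price P = Σ PV = 510.6830.
Macaulay duration = Σ(t·PV) / P = 3,852.6813 / 510.6830 = 7.54417 years.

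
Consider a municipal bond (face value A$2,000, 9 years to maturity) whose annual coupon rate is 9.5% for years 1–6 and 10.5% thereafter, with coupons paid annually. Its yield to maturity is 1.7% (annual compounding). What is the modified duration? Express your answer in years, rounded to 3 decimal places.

Periodic yield y = 0.017. First find Macaulay duration:
  t   CF        PV=CF/(1+0.017)^t    t·PV
  1       190.00       186.8240       186.8240
  2       190.00       183.7011       367.4021
  3       190.00       180.6304       541.8911
  4       190.00       177.6110       710.4439
  5       190.00       174.6421       873.2103
  6       190.00       171.7228     1,030.3366
  7       210.00       186.6262     1,306.3834
  8       210.00       183.5066     1,468.0527
  9     2,210.00     1,898.9070    17,090.1631
  Σ                  3,344.1710    23,574.7072
P = 3,344.1710; Macaulay duration = 23,574.7072 / 3,344.1710 = 7.04949 years.
Modified duration = D_Mac / (1 + y) = 7.04949 / 1.017 = 6.93165 years.

6.932 years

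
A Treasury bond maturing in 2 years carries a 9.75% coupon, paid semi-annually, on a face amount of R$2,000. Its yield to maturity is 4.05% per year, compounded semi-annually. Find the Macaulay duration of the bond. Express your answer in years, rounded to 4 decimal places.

Periodic yield y = 0.02025. Discount each cash flow and weight by its period:
  t   CF        PV=CF/(1+0.02025)^t    t·PV
  1        97.50        95.5648        95.5648
  2        97.50        93.6680       187.3361
  3        97.50        91.8089       275.4267
  4     2,097.50     1,935.8672     7,743.4687
  Σ                  2,216.9089     8,301.7963
Price P = Σ PV = 2,216.9089.
Macaulay duration = Σ(t·PV) / P = 8,301.7963 / 2,216.9089 = 3.74476 half-year periods.
In years: 3.74476 / 2 = 1.87238 years.

1.8724 years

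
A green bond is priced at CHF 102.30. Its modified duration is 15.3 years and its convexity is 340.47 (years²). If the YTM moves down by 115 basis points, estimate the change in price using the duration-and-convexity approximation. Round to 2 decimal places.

+CHF 20.30

Duration effect: -D_mod·Δy = -15.3 × (-0.0115) = +0.175950
Convexity effect: ½·C·(Δy)² = 0.5 × 340.47 × (-0.0115)² = +0.02251357875
ΔP/P ≈ +0.175950 + 0.02251357875 = +0.19846357875
ΔP ≈ 102.30 × (+0.19846357875) = +20.302824106125.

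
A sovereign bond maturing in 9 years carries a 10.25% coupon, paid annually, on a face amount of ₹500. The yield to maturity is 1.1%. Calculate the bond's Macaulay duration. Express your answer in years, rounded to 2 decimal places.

Periodic yield y = 0.011. Discount each cash flow and weight by its year:
  t   CF        PV=CF/(1+0.011)^t    t·PV
  1        51.25        50.6924        50.6924
  2        51.25        50.1408       100.2817
  3        51.25        49.5953       148.7859
  4        51.25        49.0557       196.2227
  5        51.25        48.5219       242.6097
  6        51.25        47.9940       287.9640
  7        51.25        47.4718       332.3027
  8        51.25        46.9553       375.6424
  9       551.25       499.5606     4,496.0456
  Σ                    889.9878     6,230.5470
Price P = Σ PV = 889.9878.
Macaulay duration = Σ(t·PV) / P = 6,230.5470 / 889.9878 = 7.00071 years.

7.00 years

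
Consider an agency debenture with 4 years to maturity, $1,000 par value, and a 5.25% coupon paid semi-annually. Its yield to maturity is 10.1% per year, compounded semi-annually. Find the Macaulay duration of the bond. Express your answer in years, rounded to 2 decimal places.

3.62 years

Periodic yield y = 0.0505. Discount each cash flow and weight by its period:
  t   CF        PV=CF/(1+0.0505)^t    t·PV
  1        26.25        24.9881        24.9881
  2        26.25        23.7869        47.5737
  3        26.25        22.6434        67.9301
  4        26.25        21.5549        86.2194
  5        26.25        20.5187       102.5933
  6        26.25        19.5323       117.1937
  7        26.25        18.5933       130.1532
  8     1,026.25       691.9659     5,535.7275
  Σ                    843.5834     6,112.3791
Price P = Σ PV = 843.5834.
Macaulay duration = Σ(t·PV) / P = 6,112.3791 / 843.5834 = 7.24573 half-year periods.
In years: 7.24573 / 2 = 3.62287 years.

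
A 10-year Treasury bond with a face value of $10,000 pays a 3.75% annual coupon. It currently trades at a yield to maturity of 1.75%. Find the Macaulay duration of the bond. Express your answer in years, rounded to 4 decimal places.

Periodic yield y = 0.0175. Discount each cash flow and weight by its year:
  t   CF        PV=CF/(1+0.0175)^t    t·PV
  1       375.00       368.5504       368.5504
  2       375.00       362.2117       724.4233
  3       375.00       355.9820     1,067.9459
  4       375.00       349.8594     1,399.4378
  5       375.00       343.8422     1,719.2110
  6       375.00       337.9285     2,027.5707
  7       375.00       332.1164     2,324.8149
  8       375.00       326.4043     2,611.2347
  9       375.00       320.7905     2,887.1146
  10   10,375.00     8,722.5592    87,225.5921
  Σ                 11,820.2446   102,355.8954
Price P = Σ PV = 11,820.2446.
Macaulay duration = Σ(t·PV) / P = 102,355.8954 / 11,820.2446 = 8.65937 years.

8.6594 years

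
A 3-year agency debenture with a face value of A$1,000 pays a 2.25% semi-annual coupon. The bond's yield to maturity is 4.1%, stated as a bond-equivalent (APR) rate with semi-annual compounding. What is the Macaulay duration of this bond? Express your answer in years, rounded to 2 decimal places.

2.92 years

Periodic yield y = 0.0205. Discount each cash flow and weight by its period:
  t   CF        PV=CF/(1+0.0205)^t    t·PV
  1        11.25        11.0240        11.0240
  2        11.25        10.8026        21.6051
  3        11.25        10.5856        31.7567
  4        11.25        10.3729        41.4916
  5        11.25        10.1645        50.8227
  6     1,011.25       895.3245     5,371.9471
  Σ                    948.2741     5,528.6472
Price P = Σ PV = 948.2741.
Macaulay duration = Σ(t·PV) / P = 5,528.6472 / 948.2741 = 5.83022 half-year periods.
In years: 5.83022 / 2 = 2.91511 years.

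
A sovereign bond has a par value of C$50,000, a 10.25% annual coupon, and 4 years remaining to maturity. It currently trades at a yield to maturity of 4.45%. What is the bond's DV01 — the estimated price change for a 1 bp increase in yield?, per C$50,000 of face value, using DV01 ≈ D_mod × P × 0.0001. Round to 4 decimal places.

Periodic yield y = 0.0445.
  t   CF        PV=CF/(1+0.0445)^t    t·PV
  1     5,125.00     4,906.6539     4,906.6539
  2     5,125.00     4,697.6102     9,395.2205
  3     5,125.00     4,497.4727    13,492.4181
  4    55,125.00    46,314.2702   185,257.0809
  Σ                 60,416.0071   213,051.3734
P = 60,416.0071; D_Mac = 3.52641 yrs; D_mod = 3.37617 yrs.
DV01 ≈ 3.37617 × 60,416.0071 × 0.0001 = 20.397451.

C$20.3975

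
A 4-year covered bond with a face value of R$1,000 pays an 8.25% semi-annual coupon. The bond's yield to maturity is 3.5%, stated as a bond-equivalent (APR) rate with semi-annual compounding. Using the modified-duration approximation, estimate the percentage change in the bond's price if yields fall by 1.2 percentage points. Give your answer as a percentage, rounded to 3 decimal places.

+4.167%

Periodic yield y = 0.0175. Modified duration first:
  t   CF        PV=CF/(1+0.0175)^t    t·PV
  1        41.25        40.5405        40.5405
  2        41.25        39.8433        79.6866
  3        41.25        39.1580       117.4741
  4        41.25        38.4845       153.9382
  5        41.25        37.8226       189.1132
  6        41.25        37.1721       223.0328
  7        41.25        36.5328       255.7296
  8     1,041.25       906.3161     7,250.5284
  Σ                  1,175.8700     8,310.0433
P = 1,175.8700; D_Mac = 7.06714 half-year periods = 3.53357 yrs; D_mod = 3.53357/(1+0.0175) = 3.47280 yrs.
ΔP/P ≈ -D_mod · Δy = -3.47280 × (-0.012) = +0.041674 = +4.1674%.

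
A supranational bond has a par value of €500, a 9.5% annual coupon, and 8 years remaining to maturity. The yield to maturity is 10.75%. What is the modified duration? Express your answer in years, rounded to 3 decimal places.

5.304 years

Periodic yield y = 0.1075. First find Macaulay duration:
  t   CF        PV=CF/(1+0.1075)^t    t·PV
  1        47.50        42.8894        42.8894
  2        47.50        38.7263        77.4526
  3        47.50        34.9673       104.9020
  4        47.50        31.5732       126.2928
  5        47.50        28.5085       142.5427
  6        47.50        25.7413       154.4481
  7        47.50        23.2427       162.6992
  8       547.50       241.8991     1,935.1928
  Σ                    467.5480     2,746.4195
P = 467.5480; Macaulay duration = 2,746.4195 / 467.5480 = 5.87409 years.
Modified duration = D_Mac / (1 + y) = 5.87409 / 1.1075 = 5.30392 years.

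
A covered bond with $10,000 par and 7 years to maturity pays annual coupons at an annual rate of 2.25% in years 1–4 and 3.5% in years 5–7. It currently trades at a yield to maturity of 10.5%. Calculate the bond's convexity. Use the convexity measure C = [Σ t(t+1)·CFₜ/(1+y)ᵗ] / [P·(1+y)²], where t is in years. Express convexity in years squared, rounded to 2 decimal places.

40.47

With y = 0.105:
  t   CF        PV=CF/(1+0.105)^t    t·PV        t(t+1)·PV
  1       225.00       203.6199       203.6199         407.2398
  2       225.00       184.2714       368.5428       1,105.6285
  3       225.00       166.7615       500.2844       2,001.1375
  4       225.00       150.9153       603.6614       3,018.3069
  5       350.00       212.4500     1,062.2498       6,373.4988
  6       350.00       192.2624     1,153.5744       8,075.0211
  7    10,350.00     5,145.2254    36,016.5777     288,132.6216
  Σ                  6,255.5059    39,908.5104     309,113.4542
P = 6,255.5059.
Convexity = Σ t(t+1)·PV / [P·(1+y)²] = 309,113.4542 / (6,255.5059 × 1.221025) = 40.46979.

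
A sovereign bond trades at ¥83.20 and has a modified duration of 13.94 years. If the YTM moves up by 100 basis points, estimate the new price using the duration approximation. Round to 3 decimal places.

¥71.602

Duration approximation: ΔP/P ≈ -D_mod · Δy = -13.94 × (+0.01) = -0.139400.
New price ≈ 83.20 × (1 - 0.139400) = 71.60192.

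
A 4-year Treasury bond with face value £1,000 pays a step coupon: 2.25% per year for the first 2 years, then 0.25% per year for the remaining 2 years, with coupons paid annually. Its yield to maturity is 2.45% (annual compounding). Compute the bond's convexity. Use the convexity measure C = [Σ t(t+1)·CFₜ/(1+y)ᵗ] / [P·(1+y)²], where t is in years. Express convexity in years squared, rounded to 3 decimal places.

18.343

With y = 0.0245:
  t   CF        PV=CF/(1+0.0245)^t    t·PV        t(t+1)·PV
  1        22.50        21.9619        21.9619          43.9239
  2        22.50        21.4367        42.8735         128.6204
  3         2.50         2.3249         6.9747          27.8988
  4     1,002.50       909.9898     3,639.9593      18,199.7963
  Σ                    955.7134     3,711.7693      18,400.2393
P = 955.7134.
Convexity = Σ t(t+1)·PV / [P·(1+y)²] = 18,400.2393 / (955.7134 × 1.049600) = 18.34306.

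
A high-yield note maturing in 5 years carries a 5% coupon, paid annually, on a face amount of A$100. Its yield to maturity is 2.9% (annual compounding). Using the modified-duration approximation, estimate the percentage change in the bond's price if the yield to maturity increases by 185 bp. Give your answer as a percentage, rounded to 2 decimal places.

Periodic yield y = 0.029. Modified duration first:
  t   CF        PV=CF/(1+0.029)^t    t·PV
  1         5.00         4.8591         4.8591
  2         5.00         4.7221         9.4443
  3         5.00         4.5891        13.7672
  4         5.00         4.4597        17.8389
  5       105.00        91.0149       455.0744
  Σ                    109.6449       500.9839
P = 109.6449; D_Mac = 4.56915 yrs; D_mod = 4.56915/(1+0.029) = 4.44038 yrs.
ΔP/P ≈ -D_mod · Δy = -4.44038 × (+0.0185) = -0.082147 = -8.2147%.

-8.21%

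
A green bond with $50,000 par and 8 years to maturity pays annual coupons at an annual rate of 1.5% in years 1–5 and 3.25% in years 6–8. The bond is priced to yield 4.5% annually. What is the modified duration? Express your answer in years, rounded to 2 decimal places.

Periodic yield y = 0.045. First find Macaulay duration:
  t   CF        PV=CF/(1+0.045)^t    t·PV
  1       750.00       717.7033       717.7033
  2       750.00       686.7975     1,373.5949
  3       750.00       657.2225     1,971.6674
  4       750.00       628.9210     2,515.6840
  5       750.00       601.8383     3,009.1914
  6     1,625.00     1,247.8306     7,486.9834
  7     1,625.00     1,194.0962     8,358.6737
  8    51,625.00    36,301.9322   290,415.4574
  Σ                 42,036.3416   315,848.9557
P = 42,036.3416; Macaulay duration = 315,848.9557 / 42,036.3416 = 7.51371 years.
Modified duration = D_Mac / (1 + y) = 7.51371 / 1.045 = 7.19015 years.

7.19 years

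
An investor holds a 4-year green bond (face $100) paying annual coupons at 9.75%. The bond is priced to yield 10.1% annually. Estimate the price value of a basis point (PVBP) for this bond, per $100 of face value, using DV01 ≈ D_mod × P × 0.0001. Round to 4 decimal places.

$0.0314

Periodic yield y = 0.101.
  t   CF        PV=CF/(1+0.101)^t    t·PV
  1         9.75         8.8556         8.8556
  2         9.75         8.0432        16.0864
  3         9.75         7.3054        21.9161
  4       109.75        74.6888       298.7550
  Σ                     98.8929       345.6132
P = 98.8929; D_Mac = 3.49482 yrs; D_mod = 3.17422 yrs.
DV01 ≈ 3.17422 × 98.8929 × 0.0001 = 0.031391.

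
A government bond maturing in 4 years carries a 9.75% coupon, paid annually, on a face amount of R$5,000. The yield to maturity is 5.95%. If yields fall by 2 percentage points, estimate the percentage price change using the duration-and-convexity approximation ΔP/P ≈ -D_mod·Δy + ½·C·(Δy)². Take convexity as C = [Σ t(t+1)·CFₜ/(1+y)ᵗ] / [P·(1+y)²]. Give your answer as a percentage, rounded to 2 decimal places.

With y = 0.0595:
  t   CF        PV=CF/(1+0.0595)^t    t·PV        t(t+1)·PV
  1       487.50       460.1227       460.1227         920.2454
  2       487.50       434.2829       868.5657       2,605.6972
  3       487.50       409.8942     1,229.6825       4,918.7300
  4     5,487.50     4,354.8248    17,419.2993      87,096.4963
  Σ                  5,659.1245    19,977.6702      95,541.1689
P = 5,659.1245; D_Mac = 3.53017 yrs; D_mod = 3.33192 yrs; C = 15.03971.
Duration effect: -3.33192 × (-0.02) = +0.066638
Convexity effect: 0.5 × 15.03971 × (-0.02)² = +0.0030079
ΔP/P ≈ +0.066638 + 0.0030079 = +0.069646 = +6.9646%.

+6.96%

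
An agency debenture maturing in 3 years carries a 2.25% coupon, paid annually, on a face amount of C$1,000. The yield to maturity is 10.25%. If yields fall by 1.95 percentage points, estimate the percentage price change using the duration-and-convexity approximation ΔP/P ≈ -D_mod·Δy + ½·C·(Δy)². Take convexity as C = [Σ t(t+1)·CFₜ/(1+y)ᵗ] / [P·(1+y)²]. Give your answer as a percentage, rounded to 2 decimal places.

With y = 0.1025:
  t   CF        PV=CF/(1+0.1025)^t    t·PV        t(t+1)·PV
  1        22.50        20.4082        20.4082          40.8163
  2        22.50        18.5108        37.0216         111.0648
  3     1,022.50       763.0052     2,289.0157       9,156.0629
  Σ                    801.9242     2,346.4455       9,307.9441
P = 801.9242; D_Mac = 2.92602 yrs; D_mod = 2.65399 yrs; C = 9.54912.
Duration effect: -2.65399 × (-0.0195) = +0.051753
Convexity effect: 0.5 × 9.54912 × (-0.0195)² = +0.0018155
ΔP/P ≈ +0.051753 + 0.0018155 = +0.053568 = +5.3568%.

+5.36%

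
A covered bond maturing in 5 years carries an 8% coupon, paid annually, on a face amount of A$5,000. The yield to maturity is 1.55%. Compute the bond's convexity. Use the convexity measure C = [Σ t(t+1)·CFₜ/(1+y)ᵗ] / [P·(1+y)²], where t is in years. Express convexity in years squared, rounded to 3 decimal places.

With y = 0.0155:
  t   CF        PV=CF/(1+0.0155)^t    t·PV        t(t+1)·PV
  1       400.00       393.8946       393.8946         787.7893
  2       400.00       387.8825       775.7649       2,327.2947
  3       400.00       381.9620     1,145.8861       4,583.5445
  4       400.00       376.1320     1,504.5280       7,522.6399
  5     5,400.00     5,000.2777    25,001.3883     150,008.3299
  Σ                  6,540.1488    28,821.4620     165,229.5983
P = 6,540.1488.
Convexity = Σ t(t+1)·PV / [P·(1+y)²] = 165,229.5983 / (6,540.1488 × 1.031240) = 24.49855.

24.499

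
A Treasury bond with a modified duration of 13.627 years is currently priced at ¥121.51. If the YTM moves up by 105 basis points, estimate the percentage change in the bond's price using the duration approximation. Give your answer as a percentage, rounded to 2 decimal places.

-14.31%

Duration approximation: ΔP/P ≈ -D_mod · Δy = -13.627 × (+0.0105) = -0.1430835.
As a percentage: -14.30835%.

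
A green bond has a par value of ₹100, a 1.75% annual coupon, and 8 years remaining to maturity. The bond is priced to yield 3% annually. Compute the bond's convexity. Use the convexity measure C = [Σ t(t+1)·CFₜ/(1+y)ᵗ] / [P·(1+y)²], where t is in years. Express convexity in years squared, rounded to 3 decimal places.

62.340

With y = 0.03:
  t   CF        PV=CF/(1+0.03)^t    t·PV        t(t+1)·PV
  1         1.75         1.6990         1.6990           3.3981
  2         1.75         1.6495         3.2991           9.8973
  3         1.75         1.6015         4.8045          19.2180
  4         1.75         1.5549         6.2194          31.0970
  5         1.75         1.5096         7.5478          45.2870
  6         1.75         1.4656         8.7936          61.5551
  7         1.75         1.4229         9.9604          79.6830
  8       101.75        80.3224       642.5791       5,783.2121
  Σ                     91.2254       684.9029       6,033.3474
P = 91.2254.
Convexity = Σ t(t+1)·PV / [P·(1+y)²] = 6,033.3474 / (91.2254 × 1.060900) = 62.34020.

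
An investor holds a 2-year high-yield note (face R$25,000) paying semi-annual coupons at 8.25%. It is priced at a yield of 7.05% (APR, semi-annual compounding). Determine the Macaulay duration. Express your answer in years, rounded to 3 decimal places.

1.886 years

Periodic yield y = 0.03525. Discount each cash flow and weight by its period:
  t   CF        PV=CF/(1+0.03525)^t    t·PV
  1     1,031.25       996.1362       996.1362
  2     1,031.25       962.2180     1,924.4360
  3     1,031.25       929.4547     2,788.3642
  4    26,031.25    22,662.8261    90,651.3044
  Σ                 25,550.6351    96,360.2408
Price P = Σ PV = 25,550.6351.
Macaulay duration = Σ(t·PV) / P = 96,360.2408 / 25,550.6351 = 3.77134 half-year periods.
In years: 3.77134 / 2 = 1.88567 years.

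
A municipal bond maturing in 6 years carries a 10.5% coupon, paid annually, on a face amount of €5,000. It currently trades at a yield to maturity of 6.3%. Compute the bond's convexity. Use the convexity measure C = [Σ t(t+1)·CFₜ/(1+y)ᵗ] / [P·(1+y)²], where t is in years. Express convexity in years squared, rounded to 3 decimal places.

27.871

With y = 0.063:
  t   CF        PV=CF/(1+0.063)^t    t·PV        t(t+1)·PV
  1       525.00       493.8852       493.8852         987.7705
  2       525.00       464.6145       929.2290       2,787.6871
  3       525.00       437.0786     1,311.2357       5,244.9428
  4       525.00       411.1746     1,644.6983       8,223.4914
  5       525.00       386.8058     1,934.0290      11,604.1741
  6     5,525.00     3,829.4173    22,976.5038     160,835.5267
  Σ                  6,022.9760    29,289.5811     189,683.5925
P = 6,022.9760.
Convexity = Σ t(t+1)·PV / [P·(1+y)²] = 189,683.5925 / (6,022.9760 × 1.129969) = 27.87097.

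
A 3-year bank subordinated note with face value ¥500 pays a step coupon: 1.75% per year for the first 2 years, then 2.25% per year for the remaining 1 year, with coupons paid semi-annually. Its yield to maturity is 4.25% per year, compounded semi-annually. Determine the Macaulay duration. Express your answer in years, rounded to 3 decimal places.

Periodic yield y = 0.02125. Discount each cash flow and weight by its period:
  t   CF        PV=CF/(1+0.02125)^t    t·PV
  1        4.375         4.2840         4.2840
  2        4.375         4.1948         8.3897
  3        4.375         4.1075        12.3226
  4        4.375         4.0221        16.0883
  5        5.625         5.0636        25.3182
  6      505.625       445.6933     2,674.1599
  Σ                    467.3654     2,740.5626
Price P = Σ PV = 467.3654.
Macaulay duration = Σ(t·PV) / P = 2,740.5626 / 467.3654 = 5.86385 half-year periods.
In years: 5.86385 / 2 = 2.93193 years.

2.932 years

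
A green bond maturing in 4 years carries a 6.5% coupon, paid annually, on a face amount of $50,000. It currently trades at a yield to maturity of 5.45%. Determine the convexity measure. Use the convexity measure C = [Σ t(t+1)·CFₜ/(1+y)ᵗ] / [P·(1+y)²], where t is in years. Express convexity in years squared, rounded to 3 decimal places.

15.929

With y = 0.0545:
  t   CF        PV=CF/(1+0.0545)^t    t·PV        t(t+1)·PV
  1     3,250.00     3,082.0294     3,082.0294       6,164.0588
  2     3,250.00     2,922.7401     5,845.4801      17,536.4404
  3     3,250.00     2,771.6833     8,315.0500      33,260.1999
  4    53,250.00    43,065.8750   172,263.5001     861,317.5006
  Σ                 51,842.3278   189,506.0596     918,278.1996
P = 51,842.3278.
Convexity = Σ t(t+1)·PV / [P·(1+y)²] = 918,278.1996 / (51,842.3278 × 1.111970) = 15.92930.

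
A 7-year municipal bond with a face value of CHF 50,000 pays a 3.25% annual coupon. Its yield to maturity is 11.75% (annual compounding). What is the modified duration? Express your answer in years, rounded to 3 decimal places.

Periodic yield y = 0.1175. First find Macaulay duration:
  t   CF        PV=CF/(1+0.1175)^t    t·PV
  1     1,625.00     1,454.1387     1,454.1387
  2     1,625.00     1,301.2427     2,602.4854
  3     1,625.00     1,164.4230     3,493.2690
  4     1,625.00     1,041.9892     4,167.9570
  5     1,625.00       932.4289     4,662.1443
  6     1,625.00       834.3882     5,006.3294
  7    51,625.00    23,720.6913   166,044.8392
  Σ                 30,449.3020   187,431.1630
P = 30,449.3020; Macaulay duration = 187,431.1630 / 30,449.3020 = 6.15552 years.
Modified duration = D_Mac / (1 + y) = 6.15552 / 1.1175 = 5.50829 years.

5.508 years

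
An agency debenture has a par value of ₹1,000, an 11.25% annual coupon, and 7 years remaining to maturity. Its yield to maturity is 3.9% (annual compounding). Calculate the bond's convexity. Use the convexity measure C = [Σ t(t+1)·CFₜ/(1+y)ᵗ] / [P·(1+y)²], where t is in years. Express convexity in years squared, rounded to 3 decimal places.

37.356

With y = 0.039:
  t   CF        PV=CF/(1+0.039)^t    t·PV        t(t+1)·PV
  1       112.50       108.2772       108.2772         216.5544
  2       112.50       104.2129       208.4258         625.2773
  3       112.50       100.3011       300.9034       1,203.6137
  4       112.50        96.5362       386.1449       1,930.7246
  5       112.50        92.9126       464.5632       2,787.3791
  6       112.50        89.4251       536.5504       3,755.8525
  7     1,112.50       851.1208     5,957.8454      47,662.7629
  Σ                  1,442.7859     7,962.7102      58,182.1645
P = 1,442.7859.
Convexity = Σ t(t+1)·PV / [P·(1+y)²] = 58,182.1645 / (1,442.7859 × 1.079521) = 37.35570.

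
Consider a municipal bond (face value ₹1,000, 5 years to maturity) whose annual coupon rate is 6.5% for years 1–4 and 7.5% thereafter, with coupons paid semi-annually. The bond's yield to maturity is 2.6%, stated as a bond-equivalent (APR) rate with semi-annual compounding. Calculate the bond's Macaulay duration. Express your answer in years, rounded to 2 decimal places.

4.41 years

Periodic yield y = 0.013. Discount each cash flow and weight by its period:
  t   CF        PV=CF/(1+0.013)^t    t·PV
  1        32.50        32.0829        32.0829
  2        32.50        31.6712        63.3424
  3        32.50        31.2648        93.7943
  4        32.50        30.8635       123.4541
  5        32.50        30.4675       152.3373
  6        32.50        30.0765       180.4587
  7        32.50        29.6905       207.8334
  8        32.50        29.3095       234.4757
  9        37.50        33.3846       300.4615
  10    1,037.50       911.7875     9,117.8754
  Σ                  1,190.5984    10,506.1156
Price P = Σ PV = 1,190.5984.
Macaulay duration = Σ(t·PV) / P = 10,506.1156 / 1,190.5984 = 8.82423 half-year periods.
In years: 8.82423 / 2 = 4.41212 years.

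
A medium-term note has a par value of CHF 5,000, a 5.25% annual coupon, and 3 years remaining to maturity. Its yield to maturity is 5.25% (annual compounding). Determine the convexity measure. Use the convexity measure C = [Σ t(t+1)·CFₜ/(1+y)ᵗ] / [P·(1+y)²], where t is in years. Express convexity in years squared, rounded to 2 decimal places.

10.13

With y = 0.0525:
  t   CF        PV=CF/(1+0.0525)^t    t·PV        t(t+1)·PV
  1       262.50       249.4062       249.4062         498.8124
  2       262.50       236.9655       473.9310       1,421.7929
  3     5,262.50     4,513.6283    13,540.8850      54,163.5400
  Σ                  5,000.0000    14,264.2222      56,084.1453
P = 5,000.0000.
Convexity = Σ t(t+1)·PV / [P·(1+y)²] = 56,084.1453 / (5,000.0000 × 1.107756) = 10.12572.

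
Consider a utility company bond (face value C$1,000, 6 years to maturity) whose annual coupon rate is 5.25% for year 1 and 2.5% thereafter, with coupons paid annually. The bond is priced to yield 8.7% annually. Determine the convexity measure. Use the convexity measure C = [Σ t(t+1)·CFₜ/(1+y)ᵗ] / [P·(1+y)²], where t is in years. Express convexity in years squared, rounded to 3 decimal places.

31.149

With y = 0.087:
  t   CF        PV=CF/(1+0.087)^t    t·PV        t(t+1)·PV
  1        52.50        48.2981        48.2981          96.5961
  2        25.00        21.1583        42.3166         126.9498
  3        25.00        19.4649        58.3946         233.5784
  4        25.00        17.9070        71.6278         358.1392
  5        25.00        16.4737        82.3687         494.2123
  6     1,025.00       621.3647     3,728.1884      26,097.3188
  Σ                    744.6667     4,031.1942      27,406.7946
P = 744.6667.
Convexity = Σ t(t+1)·PV / [P·(1+y)²] = 27,406.7946 / (744.6667 × 1.181569) = 31.14851.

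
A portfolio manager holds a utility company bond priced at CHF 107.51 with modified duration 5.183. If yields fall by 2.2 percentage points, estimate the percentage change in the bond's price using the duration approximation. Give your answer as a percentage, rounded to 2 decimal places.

+11.40%

Duration approximation: ΔP/P ≈ -D_mod · Δy = -5.183 × (-0.022) = +0.114026.
As a percentage: +11.4026%.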